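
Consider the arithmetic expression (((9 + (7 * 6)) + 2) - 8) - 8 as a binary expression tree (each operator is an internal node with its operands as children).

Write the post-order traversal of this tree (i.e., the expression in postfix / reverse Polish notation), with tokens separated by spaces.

9 7 6 * + 2 + 8 - 8 -

Post-order on an expression tree gives postfix notation: for each operator, emit left operand, right operand, then the operator.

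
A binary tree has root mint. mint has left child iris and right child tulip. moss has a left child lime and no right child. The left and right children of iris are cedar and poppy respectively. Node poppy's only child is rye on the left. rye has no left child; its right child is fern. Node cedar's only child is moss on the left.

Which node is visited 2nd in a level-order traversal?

iris

Level-order visits nodes level by level from the root, left to right within each level.
Level 0: mint
Level 1: iris, tulip
Level 2: cedar, poppy
Level 3: moss, rye
Level 4: lime, fern
Full level-order sequence: mint, iris, tulip, cedar, poppy, moss, rye, lime, fern.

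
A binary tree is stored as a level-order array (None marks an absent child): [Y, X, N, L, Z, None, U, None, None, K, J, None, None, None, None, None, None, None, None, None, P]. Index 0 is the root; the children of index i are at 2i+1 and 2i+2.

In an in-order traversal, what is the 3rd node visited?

K

In-order visits the left subtree, then the node, then the right subtree.
At Y: go left to X.
  At X: go left to L.
    L is a leaf — visit L.
  Visit X.
  At X: go right to Z.
    At Z: go left to K.
      At K: no left child.
      Visit K.
      At K: go right to P.
        P is a leaf — visit P.
    Visit Z.
    At Z: go right to J.
      J is a leaf — visit J.
Visit Y.
At Y: go right to N.
  At N: no left child.
  Visit N.
  At N: go right to U.
    U is a leaf — visit U.
Full in-order sequence: L, X, K, P, Z, J, Y, N, U.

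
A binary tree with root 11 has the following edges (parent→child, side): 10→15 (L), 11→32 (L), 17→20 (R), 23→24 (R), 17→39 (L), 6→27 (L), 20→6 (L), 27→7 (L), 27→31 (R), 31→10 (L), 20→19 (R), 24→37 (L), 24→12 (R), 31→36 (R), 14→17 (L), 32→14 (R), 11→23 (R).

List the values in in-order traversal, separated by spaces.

32 39 17 7 27 15 10 31 36 6 20 19 14 11 23 37 24 12

In-order visits the left subtree, then the node, then the right subtree.
At 11: go left to 32.
  At 32: no left child.
  Visit 32.
  At 32: go right to 14.
    At 14: go left to 17.
      At 17: go left to 39.
        39 is a leaf — visit 39.
      Visit 17.
      At 17: go right to 20.
        At 20: go left to 6.
          At 6: go left to 27.
            At 27: go left to 7.
              7 is a leaf — visit 7.
            Visit 27.
            At 27: go right to 31.
              At 31: go left to 10.
                At 10: go left to 15.
                  15 is a leaf — visit 15.
                Visit 10.
                At 10: no right child.
              Visit 31.
              At 31: go right to 36.
                36 is a leaf — visit 36.
          Visit 6.
          At 6: no right child.
        Visit 20.
        At 20: go right to 19.
          19 is a leaf — visit 19.
    Visit 14.
    At 14: no right child.
Visit 11.
At 11: go right to 23.
  At 23: no left child.
  Visit 23.
  At 23: go right to 24.
    At 24: go left to 37.
      37 is a leaf — visit 37.
    Visit 24.
    At 24: go right to 12.
      12 is a leaf — visit 12.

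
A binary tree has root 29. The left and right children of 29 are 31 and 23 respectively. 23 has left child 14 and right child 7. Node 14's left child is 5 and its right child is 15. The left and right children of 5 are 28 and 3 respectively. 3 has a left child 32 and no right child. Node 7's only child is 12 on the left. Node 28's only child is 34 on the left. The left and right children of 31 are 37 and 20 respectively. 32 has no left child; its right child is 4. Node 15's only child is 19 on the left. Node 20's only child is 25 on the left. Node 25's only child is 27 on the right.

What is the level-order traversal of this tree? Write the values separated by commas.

Level-order visits nodes level by level from the root, left to right within each level.
Level 0: 29
Level 1: 31, 23
Level 2: 37, 20, 14, 7
Level 3: 25, 5, 15, 12
Level 4: 27, 28, 3, 19
Level 5: 34, 32
Level 6: 4

29, 31, 23, 37, 20, 14, 7, 25, 5, 15, 12, 27, 28, 3, 19, 34, 32, 4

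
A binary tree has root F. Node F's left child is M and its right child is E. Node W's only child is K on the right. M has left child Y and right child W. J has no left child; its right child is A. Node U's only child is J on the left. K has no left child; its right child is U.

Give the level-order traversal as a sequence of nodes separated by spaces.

Level-order visits nodes level by level from the root, left to right within each level.
Level 0: F
Level 1: M, E
Level 2: Y, W
Level 3: K
Level 4: U
Level 5: J
Level 6: A

F M E Y W K U J A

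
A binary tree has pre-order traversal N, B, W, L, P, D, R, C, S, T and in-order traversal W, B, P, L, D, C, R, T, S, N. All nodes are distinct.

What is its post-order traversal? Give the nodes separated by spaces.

The first element of pre-order is the root; it splits in-order into left and right subtrees.
Root N: left subtree has 9 nodes {W, B, P, L, D, C, R, T, S}, right has 0 { }.
  Root B: left subtree has 1 node {W}, right has 7 {P, L, D, C, R, T, S}.
    Root L: left subtree has 1 node {P}, right has 5 {D, C, R, T, S}.
      Root D: left subtree has 0 nodes { }, right has 4 {C, R, T, S}.
        Root R: left subtree has 1 node {C}, right has 2 {T, S}.
          Root S: left subtree has 1 node {T}, right has 0 { }.

W P C T S R D L B N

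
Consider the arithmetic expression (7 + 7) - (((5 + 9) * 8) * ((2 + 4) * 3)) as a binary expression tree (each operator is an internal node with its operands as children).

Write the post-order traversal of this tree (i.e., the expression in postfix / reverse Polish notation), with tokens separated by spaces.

Post-order on an expression tree gives postfix notation: for each operator, emit left operand, right operand, then the operator.

7 7 + 5 9 + 8 * 2 4 + 3 * * -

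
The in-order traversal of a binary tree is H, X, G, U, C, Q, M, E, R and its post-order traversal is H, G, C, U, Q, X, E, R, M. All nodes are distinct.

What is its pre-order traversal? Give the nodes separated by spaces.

The last element of post-order is the root; it splits in-order into left and right subtrees.
Root M: left subtree has 6 nodes {H, X, G, U, C, Q}, right has 2 {E, R}.
  Root X: left subtree has 1 node {H}, right has 4 {G, U, C, Q}.
    Root Q: left subtree has 3 nodes {G, U, C}, right has 0 { }.
      Root U: left subtree has 1 node {G}, right has 1 {C}.
  Root R: left subtree has 1 node {E}, right has 0 { }.

M X H Q U G C R E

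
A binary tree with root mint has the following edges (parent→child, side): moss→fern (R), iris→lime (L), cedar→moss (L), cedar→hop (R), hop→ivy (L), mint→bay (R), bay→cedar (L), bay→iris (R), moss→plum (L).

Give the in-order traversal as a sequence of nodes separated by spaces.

In-order visits the left subtree, then the node, then the right subtree.
At mint: no left child.
Visit mint.
At mint: go right to bay.
  At bay: go left to cedar.
    At cedar: go left to moss.
      At moss: go left to plum.
        plum is a leaf — visit plum.
      Visit moss.
      At moss: go right to fern.
        fern is a leaf — visit fern.
    Visit cedar.
    At cedar: go right to hop.
      At hop: go left to ivy.
        ivy is a leaf — visit ivy.
      Visit hop.
      At hop: no right child.
  Visit bay.
  At bay: go right to iris.
    At iris: go left to lime.
      lime is a leaf — visit lime.
    Visit iris.
    At iris: no right child.

mint plum moss fern cedar ivy hop bay lime iris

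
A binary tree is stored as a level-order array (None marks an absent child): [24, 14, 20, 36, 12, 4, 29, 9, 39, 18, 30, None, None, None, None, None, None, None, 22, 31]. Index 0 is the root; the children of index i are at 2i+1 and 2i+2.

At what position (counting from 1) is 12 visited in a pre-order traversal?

Pre-order visits the node, then its left subtree, then its right subtree.
Visit 24.
At 24: go left to 14.
  Visit 14.
  At 14: go left to 36.
    Visit 36.
    At 36: go left to 9.
      9 is a leaf — visit 9.
    At 36: go right to 39.
      Visit 39.
      At 39: no left child.
      At 39: go right to 22.
        22 is a leaf — visit 22.
  At 14: go right to 12.
    Visit 12.
    At 12: go left to 18.
      Visit 18.
      At 18: go left to 31.
        31 is a leaf — visit 31.
      At 18: no right child.
    At 12: go right to 30.
      30 is a leaf — visit 30.
At 24: go right to 20.
  Visit 20.
  At 20: go left to 4.
    4 is a leaf — visit 4.
  At 20: go right to 29.
    29 is a leaf — visit 29.
Full pre-order sequence: 24, 14, 36, 9, 39, 22, 12, 18, 31, 30, 20, 4, 29.

7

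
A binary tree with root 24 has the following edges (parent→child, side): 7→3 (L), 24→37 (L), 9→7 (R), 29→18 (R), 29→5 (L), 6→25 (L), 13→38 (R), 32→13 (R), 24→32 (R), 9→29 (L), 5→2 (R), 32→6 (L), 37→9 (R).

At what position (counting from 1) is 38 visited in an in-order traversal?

In-order visits the left subtree, then the node, then the right subtree.
At 24: go left to 37.
  At 37: no left child.
  Visit 37.
  At 37: go right to 9.
    At 9: go left to 29.
      At 29: go left to 5.
        At 5: no left child.
        Visit 5.
        At 5: go right to 2.
          2 is a leaf — visit 2.
      Visit 29.
      At 29: go right to 18.
        18 is a leaf — visit 18.
    Visit 9.
    At 9: go right to 7.
      At 7: go left to 3.
        3 is a leaf — visit 3.
      Visit 7.
      At 7: no right child.
Visit 24.
At 24: go right to 32.
  At 32: go left to 6.
    At 6: go left to 25.
      25 is a leaf — visit 25.
    Visit 6.
    At 6: no right child.
  Visit 32.
  At 32: go right to 13.
    At 13: no left child.
    Visit 13.
    At 13: go right to 38.
      38 is a leaf — visit 38.
Full in-order sequence: 37, 5, 2, 29, 18, 9, 3, 7, 24, 25, 6, 32, 13, 38.

14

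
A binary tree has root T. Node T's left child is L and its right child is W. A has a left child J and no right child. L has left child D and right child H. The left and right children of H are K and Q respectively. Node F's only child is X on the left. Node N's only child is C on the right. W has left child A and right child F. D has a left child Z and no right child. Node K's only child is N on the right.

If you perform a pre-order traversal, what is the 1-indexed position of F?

Pre-order visits the node, then its left subtree, then its right subtree.
Visit T.
At T: go left to L.
  Visit L.
  At L: go left to D.
    Visit D.
    At D: go left to Z.
      Z is a leaf — visit Z.
    At D: no right child.
  At L: go right to H.
    Visit H.
    At H: go left to K.
      Visit K.
      At K: no left child.
      At K: go right to N.
        Visit N.
        At N: no left child.
        At N: go right to C.
          C is a leaf — visit C.
    At H: go right to Q.
      Q is a leaf — visit Q.
At T: go right to W.
  Visit W.
  At W: go left to A.
    Visit A.
    At A: go left to J.
      J is a leaf — visit J.
    At A: no right child.
  At W: go right to F.
    Visit F.
    At F: go left to X.
      X is a leaf — visit X.
    At F: no right child.
Full pre-order sequence: T, L, D, Z, H, K, N, C, Q, W, A, J, F, X.

13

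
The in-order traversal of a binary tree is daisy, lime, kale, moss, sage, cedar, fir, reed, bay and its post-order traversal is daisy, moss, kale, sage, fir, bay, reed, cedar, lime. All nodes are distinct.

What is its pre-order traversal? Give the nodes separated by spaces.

lime daisy cedar sage kale moss reed fir bay

The last element of post-order is the root; it splits in-order into left and right subtrees.
Root lime: left subtree has 1 node {daisy}, right has 7 {kale, moss, sage, cedar, fir, reed, bay}.
  Root cedar: left subtree has 3 nodes {kale, moss, sage}, right has 3 {fir, reed, bay}.
    Root sage: left subtree has 2 nodes {kale, moss}, right has 0 { }.
      Root kale: left subtree has 0 nodes { }, right has 1 {moss}.
    Root reed: left subtree has 1 node {fir}, right has 1 {bay}.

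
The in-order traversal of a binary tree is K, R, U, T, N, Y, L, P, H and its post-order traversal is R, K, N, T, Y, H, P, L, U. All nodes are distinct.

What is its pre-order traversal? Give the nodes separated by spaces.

U K R L Y T N P H

The last element of post-order is the root; it splits in-order into left and right subtrees.
Root U: left subtree has 2 nodes {K, R}, right has 6 {T, N, Y, L, P, H}.
  Root K: left subtree has 0 nodes { }, right has 1 {R}.
  Root L: left subtree has 3 nodes {T, N, Y}, right has 2 {P, H}.
    Root Y: left subtree has 2 nodes {T, N}, right has 0 { }.
      Root T: left subtree has 0 nodes { }, right has 1 {N}.
    Root P: left subtree has 0 nodes { }, right has 1 {H}.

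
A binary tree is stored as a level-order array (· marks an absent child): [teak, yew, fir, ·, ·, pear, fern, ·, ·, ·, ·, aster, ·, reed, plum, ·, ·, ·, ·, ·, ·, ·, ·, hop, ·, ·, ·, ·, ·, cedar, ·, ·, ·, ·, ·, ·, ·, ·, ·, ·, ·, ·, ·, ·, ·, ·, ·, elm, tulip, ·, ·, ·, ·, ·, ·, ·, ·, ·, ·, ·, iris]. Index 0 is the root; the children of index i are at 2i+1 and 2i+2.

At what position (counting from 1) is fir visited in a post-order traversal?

12

Post-order visits the left subtree, then the right subtree, then the node.
At teak: go left to yew.
  yew is a leaf — visit yew.
At teak: go right to fir.
  At fir: go left to pear.
    At pear: go left to aster.
      At aster: go left to hop.
        At hop: go left to elm.
          elm is a leaf — visit elm.
        At hop: go right to tulip.
          tulip is a leaf — visit tulip.
        Visit hop.
      At aster: no right child.
      Visit aster.
    At pear: no right child.
    Visit pear.
  At fir: go right to fern.
    At fern: go left to reed.
      reed is a leaf — visit reed.
    At fern: go right to plum.
      At plum: go left to cedar.
        At cedar: no left child.
        At cedar: go right to iris.
          iris is a leaf — visit iris.
        Visit cedar.
      At plum: no right child.
      Visit plum.
    Visit fern.
  Visit fir.
Visit teak.
Full post-order sequence: yew, elm, tulip, hop, aster, pear, reed, iris, cedar, plum, fern, fir, teak.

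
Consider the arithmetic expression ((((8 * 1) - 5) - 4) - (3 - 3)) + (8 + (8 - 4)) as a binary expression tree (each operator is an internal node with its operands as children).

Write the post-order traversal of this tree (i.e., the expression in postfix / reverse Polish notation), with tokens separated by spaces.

8 1 * 5 - 4 - 3 3 - - 8 8 4 - + +

Post-order on an expression tree gives postfix notation: for each operator, emit left operand, right operand, then the operator.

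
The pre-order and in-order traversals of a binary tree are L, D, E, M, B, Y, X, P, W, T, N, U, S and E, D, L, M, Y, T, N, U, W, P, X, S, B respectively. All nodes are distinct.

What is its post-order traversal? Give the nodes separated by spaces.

E D U N T W P S X Y B M L

The first element of pre-order is the root; it splits in-order into left and right subtrees.
Root L: left subtree has 2 nodes {E, D}, right has 10 {M, Y, T, N, U, W, P, X, S, B}.
  Root D: left subtree has 1 node {E}, right has 0 { }.
  Root M: left subtree has 0 nodes { }, right has 9 {Y, T, N, U, W, P, X, S, B}.
    Root B: left subtree has 8 nodes {Y, T, N, U, W, P, X, S}, right has 0 { }.
      Root Y: left subtree has 0 nodes { }, right has 7 {T, N, U, W, P, X, S}.
        Root X: left subtree has 5 nodes {T, N, U, W, P}, right has 1 {S}.
          Root P: left subtree has 4 nodes {T, N, U, W}, right has 0 { }.
            Root W: left subtree has 3 nodes {T, N, U}, right has 0 { }.
              Root T: left subtree has 0 nodes { }, right has 2 {N, U}.
                Root N: left subtree has 0 nodes { }, right has 1 {U}.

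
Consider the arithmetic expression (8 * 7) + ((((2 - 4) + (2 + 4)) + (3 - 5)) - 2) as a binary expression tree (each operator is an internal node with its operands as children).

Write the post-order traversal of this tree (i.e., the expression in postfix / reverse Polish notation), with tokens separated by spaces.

Post-order on an expression tree gives postfix notation: for each operator, emit left operand, right operand, then the operator.

8 7 * 2 4 - 2 4 + + 3 5 - + 2 - +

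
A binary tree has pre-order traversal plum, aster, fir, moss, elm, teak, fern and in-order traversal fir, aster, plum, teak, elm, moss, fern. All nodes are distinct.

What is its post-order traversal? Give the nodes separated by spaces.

fir aster teak elm fern moss plum

The first element of pre-order is the root; it splits in-order into left and right subtrees.
Root plum: left subtree has 2 nodes {fir, aster}, right has 4 {teak, elm, moss, fern}.
  Root aster: left subtree has 1 node {fir}, right has 0 { }.
  Root moss: left subtree has 2 nodes {teak, elm}, right has 1 {fern}.
    Root elm: left subtree has 1 node {teak}, right has 0 { }.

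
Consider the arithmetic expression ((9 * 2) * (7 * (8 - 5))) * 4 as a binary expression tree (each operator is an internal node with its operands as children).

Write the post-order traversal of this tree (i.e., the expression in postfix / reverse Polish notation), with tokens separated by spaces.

Post-order on an expression tree gives postfix notation: for each operator, emit left operand, right operand, then the operator.

9 2 * 7 8 5 - * * 4 *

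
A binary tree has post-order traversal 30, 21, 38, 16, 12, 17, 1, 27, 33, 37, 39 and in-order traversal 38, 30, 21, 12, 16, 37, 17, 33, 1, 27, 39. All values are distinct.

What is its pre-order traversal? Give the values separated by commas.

The last element of post-order is the root; it splits in-order into left and right subtrees.
Root 39: left subtree has 10 nodes {38, 30, 21, 12, 16, 37, 17, 33, 1, 27}, right has 0 { }.
  Root 37: left subtree has 5 nodes {38, 30, 21, 12, 16}, right has 4 {17, 33, 1, 27}.
    Root 12: left subtree has 3 nodes {38, 30, 21}, right has 1 {16}.
      Root 38: left subtree has 0 nodes { }, right has 2 {30, 21}.
        Root 21: left subtree has 1 node {30}, right has 0 { }.
    Root 33: left subtree has 1 node {17}, right has 2 {1, 27}.
      Root 27: left subtree has 1 node {1}, right has 0 { }.

39, 37, 12, 38, 21, 30, 16, 33, 17, 27, 1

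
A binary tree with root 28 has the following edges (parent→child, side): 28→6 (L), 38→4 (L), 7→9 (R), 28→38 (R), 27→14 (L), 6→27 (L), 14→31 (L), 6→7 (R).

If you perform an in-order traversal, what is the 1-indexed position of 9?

6

In-order visits the left subtree, then the node, then the right subtree.
At 28: go left to 6.
  At 6: go left to 27.
    At 27: go left to 14.
      At 14: go left to 31.
        31 is a leaf — visit 31.
      Visit 14.
      At 14: no right child.
    Visit 27.
    At 27: no right child.
  Visit 6.
  At 6: go right to 7.
    At 7: no left child.
    Visit 7.
    At 7: go right to 9.
      9 is a leaf — visit 9.
Visit 28.
At 28: go right to 38.
  At 38: go left to 4.
    4 is a leaf — visit 4.
  Visit 38.
  At 38: no right child.
Full in-order sequence: 31, 14, 27, 6, 7, 9, 28, 4, 38.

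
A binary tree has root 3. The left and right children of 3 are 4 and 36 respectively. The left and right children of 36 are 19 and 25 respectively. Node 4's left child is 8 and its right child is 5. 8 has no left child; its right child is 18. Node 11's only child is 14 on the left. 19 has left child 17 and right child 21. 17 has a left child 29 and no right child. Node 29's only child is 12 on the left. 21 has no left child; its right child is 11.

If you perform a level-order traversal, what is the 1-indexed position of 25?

Level-order visits nodes level by level from the root, left to right within each level.
Level 0: 3
Level 1: 4, 36
Level 2: 8, 5, 19, 25
Level 3: 18, 17, 21
Level 4: 29, 11
Level 5: 12, 14
Full level-order sequence: 3, 4, 36, 8, 5, 19, 25, 18, 17, 21, 29, 11, 12, 14.

7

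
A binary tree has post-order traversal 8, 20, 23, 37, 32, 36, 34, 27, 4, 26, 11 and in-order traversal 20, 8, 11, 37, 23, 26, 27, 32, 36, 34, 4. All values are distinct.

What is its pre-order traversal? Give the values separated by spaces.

The last element of post-order is the root; it splits in-order into left and right subtrees.
Root 11: left subtree has 2 nodes {20, 8}, right has 8 {37, 23, 26, 27, 32, 36, 34, 4}.
  Root 20: left subtree has 0 nodes { }, right has 1 {8}.
  Root 26: left subtree has 2 nodes {37, 23}, right has 5 {27, 32, 36, 34, 4}.
    Root 37: left subtree has 0 nodes { }, right has 1 {23}.
    Root 4: left subtree has 4 nodes {27, 32, 36, 34}, right has 0 { }.
      Root 27: left subtree has 0 nodes { }, right has 3 {32, 36, 34}.
        Root 34: left subtree has 2 nodes {32, 36}, right has 0 { }.
          Root 36: left subtree has 1 node {32}, right has 0 { }.

11 20 8 26 37 23 4 27 34 36 32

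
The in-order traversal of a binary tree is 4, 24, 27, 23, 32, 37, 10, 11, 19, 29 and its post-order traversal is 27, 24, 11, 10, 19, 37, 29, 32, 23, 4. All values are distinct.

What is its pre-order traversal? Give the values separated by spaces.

The last element of post-order is the root; it splits in-order into left and right subtrees.
Root 4: left subtree has 0 nodes { }, right has 9 {24, 27, 23, 32, 37, 10, 11, 19, 29}.
  Root 23: left subtree has 2 nodes {24, 27}, right has 6 {32, 37, 10, 11, 19, 29}.
    Root 24: left subtree has 0 nodes { }, right has 1 {27}.
    Root 32: left subtree has 0 nodes { }, right has 5 {37, 10, 11, 19, 29}.
      Root 29: left subtree has 4 nodes {37, 10, 11, 19}, right has 0 { }.
        Root 37: left subtree has 0 nodes { }, right has 3 {10, 11, 19}.
          Root 19: left subtree has 2 nodes {10, 11}, right has 0 { }.
            Root 10: left subtree has 0 nodes { }, right has 1 {11}.

4 23 24 27 32 29 37 19 10 11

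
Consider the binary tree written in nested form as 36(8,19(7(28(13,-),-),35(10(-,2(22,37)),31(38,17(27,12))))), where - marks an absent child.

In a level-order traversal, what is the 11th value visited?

38

Level-order visits nodes level by level from the root, left to right within each level.
Level 0: 36
Level 1: 8, 19
Level 2: 7, 35
Level 3: 28, 10, 31
Level 4: 13, 2, 38, 17
Level 5: 22, 37, 27, 12
Full level-order sequence: 36, 8, 19, 7, 35, 28, 10, 31, 13, 2, 38, 17, 22, 37, 27, 12.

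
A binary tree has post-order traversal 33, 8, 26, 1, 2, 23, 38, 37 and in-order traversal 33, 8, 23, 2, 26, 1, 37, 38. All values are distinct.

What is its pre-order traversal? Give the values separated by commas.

The last element of post-order is the root; it splits in-order into left and right subtrees.
Root 37: left subtree has 6 nodes {33, 8, 23, 2, 26, 1}, right has 1 {38}.
  Root 23: left subtree has 2 nodes {33, 8}, right has 3 {2, 26, 1}.
    Root 8: left subtree has 1 node {33}, right has 0 { }.
    Root 2: left subtree has 0 nodes { }, right has 2 {26, 1}.
      Root 1: left subtree has 1 node {26}, right has 0 { }.

37, 23, 8, 33, 2, 1, 26, 38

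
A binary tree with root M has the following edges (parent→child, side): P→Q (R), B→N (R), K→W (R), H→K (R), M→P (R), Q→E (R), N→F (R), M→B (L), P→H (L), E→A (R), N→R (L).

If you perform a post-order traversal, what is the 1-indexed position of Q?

10

Post-order visits the left subtree, then the right subtree, then the node.
At M: go left to B.
  At B: no left child.
  At B: go right to N.
    At N: go left to R.
      R is a leaf — visit R.
    At N: go right to F.
      F is a leaf — visit F.
    Visit N.
  Visit B.
At M: go right to P.
  At P: go left to H.
    At H: no left child.
    At H: go right to K.
      At K: no left child.
      At K: go right to W.
        W is a leaf — visit W.
      Visit K.
    Visit H.
  At P: go right to Q.
    At Q: no left child.
    At Q: go right to E.
      At E: no left child.
      At E: go right to A.
        A is a leaf — visit A.
      Visit E.
    Visit Q.
  Visit P.
Visit M.
Full post-order sequence: R, F, N, B, W, K, H, A, E, Q, P, M.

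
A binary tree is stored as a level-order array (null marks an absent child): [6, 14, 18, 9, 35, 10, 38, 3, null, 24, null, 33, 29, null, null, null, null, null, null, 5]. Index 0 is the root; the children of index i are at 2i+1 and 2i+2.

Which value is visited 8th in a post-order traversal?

Post-order visits the left subtree, then the right subtree, then the node.
At 6: go left to 14.
  At 14: go left to 9.
    At 9: go left to 3.
      3 is a leaf — visit 3.
    At 9: no right child.
    Visit 9.
  At 14: go right to 35.
    At 35: go left to 24.
      At 24: go left to 5.
        5 is a leaf — visit 5.
      At 24: no right child.
      Visit 24.
    At 35: no right child.
    Visit 35.
  Visit 14.
At 6: go right to 18.
  At 18: go left to 10.
    At 10: go left to 33.
      33 is a leaf — visit 33.
    At 10: go right to 29.
      29 is a leaf — visit 29.
    Visit 10.
  At 18: go right to 38.
    38 is a leaf — visit 38.
  Visit 18.
Visit 6.
Full post-order sequence: 3, 9, 5, 24, 35, 14, 33, 29, 10, 38, 18, 6.

29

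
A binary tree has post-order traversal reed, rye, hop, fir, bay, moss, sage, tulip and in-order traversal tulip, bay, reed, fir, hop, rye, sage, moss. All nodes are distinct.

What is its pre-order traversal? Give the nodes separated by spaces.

tulip sage bay fir reed hop rye moss

The last element of post-order is the root; it splits in-order into left and right subtrees.
Root tulip: left subtree has 0 nodes { }, right has 7 {bay, reed, fir, hop, rye, sage, moss}.
  Root sage: left subtree has 5 nodes {bay, reed, fir, hop, rye}, right has 1 {moss}.
    Root bay: left subtree has 0 nodes { }, right has 4 {reed, fir, hop, rye}.
      Root fir: left subtree has 1 node {reed}, right has 2 {hop, rye}.
        Root hop: left subtree has 0 nodes { }, right has 1 {rye}.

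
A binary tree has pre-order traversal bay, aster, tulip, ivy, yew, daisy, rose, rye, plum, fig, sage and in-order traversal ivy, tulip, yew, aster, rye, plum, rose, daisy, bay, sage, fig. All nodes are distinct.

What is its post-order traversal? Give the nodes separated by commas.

The first element of pre-order is the root; it splits in-order into left and right subtrees.
Root bay: left subtree has 8 nodes {ivy, tulip, yew, aster, rye, plum, rose, daisy}, right has 2 {sage, fig}.
  Root aster: left subtree has 3 nodes {ivy, tulip, yew}, right has 4 {rye, plum, rose, daisy}.
    Root tulip: left subtree has 1 node {ivy}, right has 1 {yew}.
    Root daisy: left subtree has 3 nodes {rye, plum, rose}, right has 0 { }.
      Root rose: left subtree has 2 nodes {rye, plum}, right has 0 { }.
        Root rye: left subtree has 0 nodes { }, right has 1 {plum}.
  Root fig: left subtree has 1 node {sage}, right has 0 { }.

ivy, yew, tulip, plum, rye, rose, daisy, aster, sage, fig, bay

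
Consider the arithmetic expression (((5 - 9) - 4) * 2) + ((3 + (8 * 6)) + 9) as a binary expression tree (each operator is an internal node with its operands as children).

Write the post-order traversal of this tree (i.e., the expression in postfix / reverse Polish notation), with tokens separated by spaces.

Post-order on an expression tree gives postfix notation: for each operator, emit left operand, right operand, then the operator.

5 9 - 4 - 2 * 3 8 6 * + 9 + +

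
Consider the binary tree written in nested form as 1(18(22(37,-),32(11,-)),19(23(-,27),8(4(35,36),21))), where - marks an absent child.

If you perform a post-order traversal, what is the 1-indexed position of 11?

3

Post-order visits the left subtree, then the right subtree, then the node.
At 1: go left to 18.
  At 18: go left to 22.
    At 22: go left to 37.
      37 is a leaf — visit 37.
    At 22: no right child.
    Visit 22.
  At 18: go right to 32.
    At 32: go left to 11.
      11 is a leaf — visit 11.
    At 32: no right child.
    Visit 32.
  Visit 18.
At 1: go right to 19.
  At 19: go left to 23.
    At 23: no left child.
    At 23: go right to 27.
      27 is a leaf — visit 27.
    Visit 23.
  At 19: go right to 8.
    At 8: go left to 4.
      At 4: go left to 35.
        35 is a leaf — visit 35.
      At 4: go right to 36.
        36 is a leaf — visit 36.
      Visit 4.
    At 8: go right to 21.
      21 is a leaf — visit 21.
    Visit 8.
  Visit 19.
Visit 1.
Full post-order sequence: 37, 22, 11, 32, 18, 27, 23, 35, 36, 4, 21, 8, 19, 1.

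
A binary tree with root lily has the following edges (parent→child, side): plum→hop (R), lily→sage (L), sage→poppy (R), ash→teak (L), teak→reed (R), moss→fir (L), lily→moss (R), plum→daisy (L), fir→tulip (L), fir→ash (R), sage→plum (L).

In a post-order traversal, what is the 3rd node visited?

plum

Post-order visits the left subtree, then the right subtree, then the node.
At lily: go left to sage.
  At sage: go left to plum.
    At plum: go left to daisy.
      daisy is a leaf — visit daisy.
    At plum: go right to hop.
      hop is a leaf — visit hop.
    Visit plum.
  At sage: go right to poppy.
    poppy is a leaf — visit poppy.
  Visit sage.
At lily: go right to moss.
  At moss: go left to fir.
    At fir: go left to tulip.
      tulip is a leaf — visit tulip.
    At fir: go right to ash.
      At ash: go left to teak.
        At teak: no left child.
        At teak: go right to reed.
          reed is a leaf — visit reed.
        Visit teak.
      At ash: no right child.
      Visit ash.
    Visit fir.
  At moss: no right child.
  Visit moss.
Visit lily.
Full post-order sequence: daisy, hop, plum, poppy, sage, tulip, reed, teak, ash, fir, moss, lily.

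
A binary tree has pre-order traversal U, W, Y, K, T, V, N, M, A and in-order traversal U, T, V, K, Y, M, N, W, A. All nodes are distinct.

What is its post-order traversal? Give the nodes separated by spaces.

V T K M N Y A W U

The first element of pre-order is the root; it splits in-order into left and right subtrees.
Root U: left subtree has 0 nodes { }, right has 8 {T, V, K, Y, M, N, W, A}.
  Root W: left subtree has 6 nodes {T, V, K, Y, M, N}, right has 1 {A}.
    Root Y: left subtree has 3 nodes {T, V, K}, right has 2 {M, N}.
      Root K: left subtree has 2 nodes {T, V}, right has 0 { }.
        Root T: left subtree has 0 nodes { }, right has 1 {V}.
      Root N: left subtree has 1 node {M}, right has 0 { }.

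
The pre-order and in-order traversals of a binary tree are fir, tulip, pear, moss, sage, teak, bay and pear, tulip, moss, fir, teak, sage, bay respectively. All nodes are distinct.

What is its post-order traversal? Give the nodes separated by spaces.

The first element of pre-order is the root; it splits in-order into left and right subtrees.
Root fir: left subtree has 3 nodes {pear, tulip, moss}, right has 3 {teak, sage, bay}.
  Root tulip: left subtree has 1 node {pear}, right has 1 {moss}.
  Root sage: left subtree has 1 node {teak}, right has 1 {bay}.

pear moss tulip teak bay sage fir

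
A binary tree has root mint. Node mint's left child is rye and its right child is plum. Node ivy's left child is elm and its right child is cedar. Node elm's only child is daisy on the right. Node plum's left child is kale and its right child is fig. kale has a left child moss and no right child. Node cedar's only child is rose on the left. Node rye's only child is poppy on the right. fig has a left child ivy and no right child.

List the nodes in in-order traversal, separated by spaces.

In-order visits the left subtree, then the node, then the right subtree.
At mint: go left to rye.
  At rye: no left child.
  Visit rye.
  At rye: go right to poppy.
    poppy is a leaf — visit poppy.
Visit mint.
At mint: go right to plum.
  At plum: go left to kale.
    At kale: go left to moss.
      moss is a leaf — visit moss.
    Visit kale.
    At kale: no right child.
  Visit plum.
  At plum: go right to fig.
    At fig: go left to ivy.
      At ivy: go left to elm.
        At elm: no left child.
        Visit elm.
        At elm: go right to daisy.
          daisy is a leaf — visit daisy.
      Visit ivy.
      At ivy: go right to cedar.
        At cedar: go left to rose.
          rose is a leaf — visit rose.
        Visit cedar.
        At cedar: no right child.
    Visit fig.
    At fig: no right child.

rye poppy mint moss kale plum elm daisy ivy rose cedar fig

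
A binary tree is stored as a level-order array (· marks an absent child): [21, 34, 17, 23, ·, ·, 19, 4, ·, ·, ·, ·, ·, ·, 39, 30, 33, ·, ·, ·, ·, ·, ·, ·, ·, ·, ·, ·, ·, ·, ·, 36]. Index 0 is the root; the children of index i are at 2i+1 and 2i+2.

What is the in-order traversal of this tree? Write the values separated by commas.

36, 30, 4, 33, 23, 34, 21, 17, 19, 39

In-order visits the left subtree, then the node, then the right subtree.
At 21: go left to 34.
  At 34: go left to 23.
    At 23: go left to 4.
      At 4: go left to 30.
        At 30: go left to 36.
          36 is a leaf — visit 36.
        Visit 30.
        At 30: no right child.
      Visit 4.
      At 4: go right to 33.
        33 is a leaf — visit 33.
    Visit 23.
    At 23: no right child.
  Visit 34.
  At 34: no right child.
Visit 21.
At 21: go right to 17.
  At 17: no left child.
  Visit 17.
  At 17: go right to 19.
    At 19: no left child.
    Visit 19.
    At 19: go right to 39.
      39 is a leaf — visit 39.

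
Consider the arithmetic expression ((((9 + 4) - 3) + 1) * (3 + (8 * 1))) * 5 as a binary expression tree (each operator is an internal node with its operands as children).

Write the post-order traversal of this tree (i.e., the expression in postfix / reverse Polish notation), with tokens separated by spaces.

9 4 + 3 - 1 + 3 8 1 * + * 5 *

Post-order on an expression tree gives postfix notation: for each operator, emit left operand, right operand, then the operator.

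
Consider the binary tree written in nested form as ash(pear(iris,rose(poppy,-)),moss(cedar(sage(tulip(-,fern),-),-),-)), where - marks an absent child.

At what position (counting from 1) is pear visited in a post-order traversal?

4

Post-order visits the left subtree, then the right subtree, then the node.
At ash: go left to pear.
  At pear: go left to iris.
    iris is a leaf — visit iris.
  At pear: go right to rose.
    At rose: go left to poppy.
      poppy is a leaf — visit poppy.
    At rose: no right child.
    Visit rose.
  Visit pear.
At ash: go right to moss.
  At moss: go left to cedar.
    At cedar: go left to sage.
      At sage: go left to tulip.
        At tulip: no left child.
        At tulip: go right to fern.
          fern is a leaf — visit fern.
        Visit tulip.
      At sage: no right child.
      Visit sage.
    At cedar: no right child.
    Visit cedar.
  At moss: no right child.
  Visit moss.
Visit ash.
Full post-order sequence: iris, poppy, rose, pear, fern, tulip, sage, cedar, moss, ash.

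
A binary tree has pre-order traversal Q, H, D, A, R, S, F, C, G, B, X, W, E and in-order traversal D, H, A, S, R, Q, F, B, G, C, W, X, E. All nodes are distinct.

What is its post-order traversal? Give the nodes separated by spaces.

The first element of pre-order is the root; it splits in-order into left and right subtrees.
Root Q: left subtree has 5 nodes {D, H, A, S, R}, right has 7 {F, B, G, C, W, X, E}.
  Root H: left subtree has 1 node {D}, right has 3 {A, S, R}.
    Root A: left subtree has 0 nodes { }, right has 2 {S, R}.
      Root R: left subtree has 1 node {S}, right has 0 { }.
  Root F: left subtree has 0 nodes { }, right has 6 {B, G, C, W, X, E}.
    Root C: left subtree has 2 nodes {B, G}, right has 3 {W, X, E}.
      Root G: left subtree has 1 node {B}, right has 0 { }.
      Root X: left subtree has 1 node {W}, right has 1 {E}.

D S R A H B G W E X C F Q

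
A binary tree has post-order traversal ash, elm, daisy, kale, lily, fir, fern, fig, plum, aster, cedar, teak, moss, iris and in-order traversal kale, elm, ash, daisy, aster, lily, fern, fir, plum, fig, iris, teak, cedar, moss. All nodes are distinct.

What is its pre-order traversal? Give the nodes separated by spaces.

iris aster kale daisy elm ash plum fern lily fir fig moss teak cedar

The last element of post-order is the root; it splits in-order into left and right subtrees.
Root iris: left subtree has 10 nodes {kale, elm, ash, daisy, aster, lily, fern, fir, plum, fig}, right has 3 {teak, cedar, moss}.
  Root aster: left subtree has 4 nodes {kale, elm, ash, daisy}, right has 5 {lily, fern, fir, plum, fig}.
    Root kale: left subtree has 0 nodes { }, right has 3 {elm, ash, daisy}.
      Root daisy: left subtree has 2 nodes {elm, ash}, right has 0 { }.
        Root elm: left subtree has 0 nodes { }, right has 1 {ash}.
    Root plum: left subtree has 3 nodes {lily, fern, fir}, right has 1 {fig}.
      Root fern: left subtree has 1 node {lily}, right has 1 {fir}.
  Root moss: left subtree has 2 nodes {teak, cedar}, right has 0 { }.
    Root teak: left subtree has 0 nodes { }, right has 1 {cedar}.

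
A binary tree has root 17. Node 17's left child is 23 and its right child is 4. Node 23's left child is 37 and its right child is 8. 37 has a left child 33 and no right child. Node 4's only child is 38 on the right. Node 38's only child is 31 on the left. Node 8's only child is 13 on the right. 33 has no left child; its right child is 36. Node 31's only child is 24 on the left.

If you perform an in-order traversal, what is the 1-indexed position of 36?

In-order visits the left subtree, then the node, then the right subtree.
At 17: go left to 23.
  At 23: go left to 37.
    At 37: go left to 33.
      At 33: no left child.
      Visit 33.
      At 33: go right to 36.
        36 is a leaf — visit 36.
    Visit 37.
    At 37: no right child.
  Visit 23.
  At 23: go right to 8.
    At 8: no left child.
    Visit 8.
    At 8: go right to 13.
      13 is a leaf — visit 13.
Visit 17.
At 17: go right to 4.
  At 4: no left child.
  Visit 4.
  At 4: go right to 38.
    At 38: go left to 31.
      At 31: go left to 24.
        24 is a leaf — visit 24.
      Visit 31.
      At 31: no right child.
    Visit 38.
    At 38: no right child.
Full in-order sequence: 33, 36, 37, 23, 8, 13, 17, 4, 24, 31, 38.

2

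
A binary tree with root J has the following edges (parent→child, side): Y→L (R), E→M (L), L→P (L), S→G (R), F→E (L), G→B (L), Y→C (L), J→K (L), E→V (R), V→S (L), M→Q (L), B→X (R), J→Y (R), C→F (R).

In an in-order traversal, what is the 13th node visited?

Y

In-order visits the left subtree, then the node, then the right subtree.
At J: go left to K.
  K is a leaf — visit K.
Visit J.
At J: go right to Y.
  At Y: go left to C.
    At C: no left child.
    Visit C.
    At C: go right to F.
      At F: go left to E.
        At E: go left to M.
          At M: go left to Q.
            Q is a leaf — visit Q.
          Visit M.
          At M: no right child.
        Visit E.
        At E: go right to V.
          At V: go left to S.
            At S: no left child.
            Visit S.
            At S: go right to G.
              At G: go left to B.
                At B: no left child.
                Visit B.
                At B: go right to X.
                  X is a leaf — visit X.
              Visit G.
              At G: no right child.
          Visit V.
          At V: no right child.
      Visit F.
      At F: no right child.
  Visit Y.
  At Y: go right to L.
    At L: go left to P.
      P is a leaf — visit P.
    Visit L.
    At L: no right child.
Full in-order sequence: K, J, C, Q, M, E, S, B, X, G, V, F, Y, P, L.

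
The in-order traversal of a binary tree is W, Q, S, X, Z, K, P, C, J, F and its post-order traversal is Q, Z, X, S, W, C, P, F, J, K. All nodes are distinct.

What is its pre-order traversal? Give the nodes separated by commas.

The last element of post-order is the root; it splits in-order into left and right subtrees.
Root K: left subtree has 5 nodes {W, Q, S, X, Z}, right has 4 {P, C, J, F}.
  Root W: left subtree has 0 nodes { }, right has 4 {Q, S, X, Z}.
    Root S: left subtree has 1 node {Q}, right has 2 {X, Z}.
      Root X: left subtree has 0 nodes { }, right has 1 {Z}.
  Root J: left subtree has 2 nodes {P, C}, right has 1 {F}.
    Root P: left subtree has 0 nodes { }, right has 1 {C}.

K, W, S, Q, X, Z, J, P, C, F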